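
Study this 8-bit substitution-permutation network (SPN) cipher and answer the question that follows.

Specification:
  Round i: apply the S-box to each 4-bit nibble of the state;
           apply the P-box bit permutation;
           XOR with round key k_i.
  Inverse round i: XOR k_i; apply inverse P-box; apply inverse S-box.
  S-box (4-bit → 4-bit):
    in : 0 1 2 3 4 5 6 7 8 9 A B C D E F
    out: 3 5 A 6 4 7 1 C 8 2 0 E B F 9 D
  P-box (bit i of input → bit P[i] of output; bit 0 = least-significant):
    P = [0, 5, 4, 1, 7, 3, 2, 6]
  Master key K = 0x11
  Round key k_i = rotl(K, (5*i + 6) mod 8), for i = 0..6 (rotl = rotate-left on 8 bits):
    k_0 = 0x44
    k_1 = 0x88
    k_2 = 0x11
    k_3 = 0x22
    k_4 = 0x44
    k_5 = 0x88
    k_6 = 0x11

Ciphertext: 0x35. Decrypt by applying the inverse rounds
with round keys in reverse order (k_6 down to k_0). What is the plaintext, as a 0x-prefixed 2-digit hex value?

s_0 = ciphertext = 0x35
s_1 = InvRound(s_0, k_6) = 0x49
s_2 = InvRound(s_1, k_5) = 0xE6
s_3 = InvRound(s_2, k_4) = 0x62
s_4 = InvRound(s_3, k_3) = 0x8A
s_5 = InvRound(s_4, k_2) = 0x0F
s_6 = InvRound(s_5, k_1) = 0x1E
s_7 = InvRound(s_6, k_0) = 0x27

0x27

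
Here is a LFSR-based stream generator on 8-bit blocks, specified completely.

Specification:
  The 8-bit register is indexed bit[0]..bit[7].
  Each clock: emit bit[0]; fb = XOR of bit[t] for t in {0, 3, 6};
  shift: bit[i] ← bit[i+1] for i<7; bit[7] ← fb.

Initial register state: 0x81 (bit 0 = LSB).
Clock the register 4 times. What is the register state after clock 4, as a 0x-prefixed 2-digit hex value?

0xF8

reg_0 = 0x81
clock 1: out=1, reg = 0xC0
clock 2: out=0, reg = 0xE0
clock 3: out=0, reg = 0xF0
clock 4: out=0, reg = 0xF8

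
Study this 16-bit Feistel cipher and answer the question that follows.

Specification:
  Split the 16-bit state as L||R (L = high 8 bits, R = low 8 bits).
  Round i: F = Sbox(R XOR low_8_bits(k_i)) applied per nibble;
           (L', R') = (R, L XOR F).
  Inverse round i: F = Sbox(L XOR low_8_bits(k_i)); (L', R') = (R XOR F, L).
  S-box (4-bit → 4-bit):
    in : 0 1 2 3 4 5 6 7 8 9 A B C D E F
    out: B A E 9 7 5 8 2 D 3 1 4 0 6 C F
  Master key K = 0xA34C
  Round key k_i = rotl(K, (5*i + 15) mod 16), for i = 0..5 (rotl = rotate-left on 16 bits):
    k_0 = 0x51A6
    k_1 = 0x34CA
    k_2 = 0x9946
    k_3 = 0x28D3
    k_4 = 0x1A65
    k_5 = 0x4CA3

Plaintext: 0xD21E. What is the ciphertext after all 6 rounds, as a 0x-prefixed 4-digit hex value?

0x467F

s_0 = plaintext = 0xD21E
s_1 = Round(s_0, k_0) = 0x1E9F
s_2 = Round(s_1, k_1) = 0x9F4B
s_3 = Round(s_2, k_2) = 0x4B29
s_4 = Round(s_3, k_3) = 0x29BA
s_5 = Round(s_4, k_4) = 0xBA46
s_6 = Round(s_5, k_5) = 0x467F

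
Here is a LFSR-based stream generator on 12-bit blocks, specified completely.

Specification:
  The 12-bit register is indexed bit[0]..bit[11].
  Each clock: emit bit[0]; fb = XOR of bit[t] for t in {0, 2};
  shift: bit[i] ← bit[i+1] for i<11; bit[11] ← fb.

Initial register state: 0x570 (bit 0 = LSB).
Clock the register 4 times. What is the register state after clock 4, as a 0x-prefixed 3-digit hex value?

0xC57

reg_0 = 0x570
clock 1: out=0, reg = 0x2B8
clock 2: out=0, reg = 0x15C
clock 3: out=0, reg = 0x8AE
clock 4: out=0, reg = 0xC57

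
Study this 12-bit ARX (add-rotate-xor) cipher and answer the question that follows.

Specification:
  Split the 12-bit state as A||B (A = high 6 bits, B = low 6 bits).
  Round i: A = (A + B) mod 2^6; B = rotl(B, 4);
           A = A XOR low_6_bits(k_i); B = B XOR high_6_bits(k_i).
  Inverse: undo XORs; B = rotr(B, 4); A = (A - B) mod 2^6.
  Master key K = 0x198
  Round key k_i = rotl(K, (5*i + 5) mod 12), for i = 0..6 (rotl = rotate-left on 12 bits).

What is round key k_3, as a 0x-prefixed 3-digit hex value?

0x819

K = 0x198
k_0 = rotl(K, (5*0+5) mod 12) = rotl(K, 5) = 0x303
k_1 = rotl(K, (5*1+5) mod 12) = rotl(K, 10) = 0x066
k_2 = rotl(K, (5*2+5) mod 12) = rotl(K, 3) = 0xCC0
k_3 = rotl(K, (5*3+5) mod 12) = rotl(K, 8) = 0x819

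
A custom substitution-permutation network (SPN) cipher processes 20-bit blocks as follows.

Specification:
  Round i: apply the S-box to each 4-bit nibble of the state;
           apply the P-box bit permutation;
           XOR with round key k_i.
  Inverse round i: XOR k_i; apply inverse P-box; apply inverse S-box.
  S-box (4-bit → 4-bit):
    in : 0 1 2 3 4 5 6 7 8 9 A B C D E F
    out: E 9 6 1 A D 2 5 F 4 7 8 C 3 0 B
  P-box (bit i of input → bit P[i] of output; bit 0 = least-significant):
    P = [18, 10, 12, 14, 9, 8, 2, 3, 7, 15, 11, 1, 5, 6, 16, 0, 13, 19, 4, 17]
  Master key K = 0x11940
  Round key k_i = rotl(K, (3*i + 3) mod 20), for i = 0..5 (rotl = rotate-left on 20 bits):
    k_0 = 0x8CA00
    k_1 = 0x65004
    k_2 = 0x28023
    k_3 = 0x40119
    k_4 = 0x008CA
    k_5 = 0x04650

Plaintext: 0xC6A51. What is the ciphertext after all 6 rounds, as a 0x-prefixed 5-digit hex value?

0x34895

s_0 = plaintext = 0xC6A51
s_1 = Round(s_0, k_0) = 0xE00DC
s_2 = Round(s_1, k_1) = 0x78B47
s_3 = Round(s_2, k_2) = 0x7B158
s_4 = Round(s_3, k_3) = 0x07786
s_5 = Round(s_4, k_4) = 0xB0776
s_6 = Round(s_5, k_5) = 0x34895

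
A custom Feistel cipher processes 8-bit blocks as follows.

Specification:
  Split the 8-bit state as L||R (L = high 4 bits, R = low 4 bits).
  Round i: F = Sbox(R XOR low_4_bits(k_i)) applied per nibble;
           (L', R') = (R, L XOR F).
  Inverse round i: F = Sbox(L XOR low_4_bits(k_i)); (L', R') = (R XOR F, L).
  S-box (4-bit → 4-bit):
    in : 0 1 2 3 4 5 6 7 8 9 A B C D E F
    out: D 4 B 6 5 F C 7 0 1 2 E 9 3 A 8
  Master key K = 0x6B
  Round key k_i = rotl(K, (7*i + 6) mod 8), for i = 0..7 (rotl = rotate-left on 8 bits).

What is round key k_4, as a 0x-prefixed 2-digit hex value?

K = 0x6B
k_0 = rotl(K, (7*0+6) mod 8) = rotl(K, 6) = 0xDA
k_1 = rotl(K, (7*1+6) mod 8) = rotl(K, 5) = 0x6D
k_2 = rotl(K, (7*2+6) mod 8) = rotl(K, 4) = 0xB6
k_3 = rotl(K, (7*3+6) mod 8) = rotl(K, 3) = 0x5B
k_4 = rotl(K, (7*4+6) mod 8) = rotl(K, 2) = 0xAD

0xAD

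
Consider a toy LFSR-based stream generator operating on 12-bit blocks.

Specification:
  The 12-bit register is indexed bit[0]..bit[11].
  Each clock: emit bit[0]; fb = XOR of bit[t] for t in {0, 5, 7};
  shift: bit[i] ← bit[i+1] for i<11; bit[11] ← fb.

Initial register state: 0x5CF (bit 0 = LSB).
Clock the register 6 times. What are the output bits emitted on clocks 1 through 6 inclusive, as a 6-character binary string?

reg_0 = 0x5CF
clock 1: out=1, reg = 0x2E7
clock 2: out=1, reg = 0x973
clock 3: out=1, reg = 0x4B9
clock 4: out=1, reg = 0xA5C
clock 5: out=0, reg = 0x52E
clock 6: out=0, reg = 0xA97

111100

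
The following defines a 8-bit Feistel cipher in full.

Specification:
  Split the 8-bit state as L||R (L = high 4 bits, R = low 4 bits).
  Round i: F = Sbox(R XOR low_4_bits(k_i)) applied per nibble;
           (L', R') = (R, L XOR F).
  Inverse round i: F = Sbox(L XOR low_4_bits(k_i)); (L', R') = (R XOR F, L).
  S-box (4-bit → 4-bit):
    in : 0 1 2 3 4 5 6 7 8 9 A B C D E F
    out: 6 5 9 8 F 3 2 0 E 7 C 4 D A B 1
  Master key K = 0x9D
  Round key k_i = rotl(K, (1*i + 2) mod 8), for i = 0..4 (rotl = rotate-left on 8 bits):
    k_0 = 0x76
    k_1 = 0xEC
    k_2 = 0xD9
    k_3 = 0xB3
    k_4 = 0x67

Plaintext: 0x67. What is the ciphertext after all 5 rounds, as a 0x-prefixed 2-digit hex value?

s_0 = plaintext = 0x67
s_1 = Round(s_0, k_0) = 0x73
s_2 = Round(s_1, k_1) = 0x36
s_3 = Round(s_2, k_2) = 0x62
s_4 = Round(s_3, k_3) = 0x23
s_5 = Round(s_4, k_4) = 0x3D

0x3D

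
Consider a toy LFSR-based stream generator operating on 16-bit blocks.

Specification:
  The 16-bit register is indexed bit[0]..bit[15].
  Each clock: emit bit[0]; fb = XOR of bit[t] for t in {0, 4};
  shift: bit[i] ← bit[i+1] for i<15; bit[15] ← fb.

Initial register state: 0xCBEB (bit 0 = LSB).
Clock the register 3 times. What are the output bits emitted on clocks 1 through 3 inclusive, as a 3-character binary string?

reg_0 = 0xCBEB
clock 1: out=1, reg = 0xE5F5
clock 2: out=1, reg = 0x72FA
clock 3: out=0, reg = 0xB97D

110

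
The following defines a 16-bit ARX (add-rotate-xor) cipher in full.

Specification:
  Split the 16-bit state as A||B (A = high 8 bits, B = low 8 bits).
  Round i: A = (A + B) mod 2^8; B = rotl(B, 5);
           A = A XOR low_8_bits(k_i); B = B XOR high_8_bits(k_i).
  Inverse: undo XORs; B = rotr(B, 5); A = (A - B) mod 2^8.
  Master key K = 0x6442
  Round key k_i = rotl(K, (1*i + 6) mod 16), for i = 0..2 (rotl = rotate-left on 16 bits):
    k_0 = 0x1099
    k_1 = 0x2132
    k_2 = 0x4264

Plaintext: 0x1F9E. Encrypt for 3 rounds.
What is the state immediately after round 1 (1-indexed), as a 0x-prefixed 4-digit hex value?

s_0 = plaintext = 0x1F9E
s_1 = Round(s_0, k_0) = 0x24C3
s_2 = Round(s_1, k_1) = 0xD559
s_3 = Round(s_2, k_2) = 0x4A69

0x24C3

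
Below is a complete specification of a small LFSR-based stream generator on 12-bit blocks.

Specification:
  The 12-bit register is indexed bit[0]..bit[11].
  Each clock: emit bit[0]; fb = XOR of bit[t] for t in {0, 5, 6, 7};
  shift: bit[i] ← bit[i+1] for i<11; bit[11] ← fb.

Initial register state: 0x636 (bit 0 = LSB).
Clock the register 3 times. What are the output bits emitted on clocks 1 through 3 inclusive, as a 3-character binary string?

reg_0 = 0x636
clock 1: out=0, reg = 0xB1B
clock 2: out=1, reg = 0xD8D
clock 3: out=1, reg = 0x6C6

011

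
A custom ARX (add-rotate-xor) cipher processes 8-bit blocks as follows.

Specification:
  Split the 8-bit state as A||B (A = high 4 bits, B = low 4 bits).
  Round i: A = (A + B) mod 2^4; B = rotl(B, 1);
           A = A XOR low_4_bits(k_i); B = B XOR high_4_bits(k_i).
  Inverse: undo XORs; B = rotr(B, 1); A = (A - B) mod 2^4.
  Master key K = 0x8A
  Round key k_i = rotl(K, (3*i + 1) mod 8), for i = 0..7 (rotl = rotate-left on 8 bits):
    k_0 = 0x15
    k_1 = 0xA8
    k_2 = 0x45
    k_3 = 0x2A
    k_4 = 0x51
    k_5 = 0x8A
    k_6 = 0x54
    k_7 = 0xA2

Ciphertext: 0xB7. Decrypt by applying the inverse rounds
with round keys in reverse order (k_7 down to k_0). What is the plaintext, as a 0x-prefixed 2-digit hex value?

0x17

s_0 = ciphertext = 0xB7
s_1 = InvRound(s_0, k_7) = 0xBE
s_2 = InvRound(s_1, k_6) = 0x2D
s_3 = InvRound(s_2, k_5) = 0xEA
s_4 = InvRound(s_3, k_4) = 0x0F
s_5 = InvRound(s_4, k_3) = 0xCE
s_6 = InvRound(s_5, k_2) = 0x45
s_7 = InvRound(s_6, k_1) = 0xDF
s_8 = InvRound(s_7, k_0) = 0x17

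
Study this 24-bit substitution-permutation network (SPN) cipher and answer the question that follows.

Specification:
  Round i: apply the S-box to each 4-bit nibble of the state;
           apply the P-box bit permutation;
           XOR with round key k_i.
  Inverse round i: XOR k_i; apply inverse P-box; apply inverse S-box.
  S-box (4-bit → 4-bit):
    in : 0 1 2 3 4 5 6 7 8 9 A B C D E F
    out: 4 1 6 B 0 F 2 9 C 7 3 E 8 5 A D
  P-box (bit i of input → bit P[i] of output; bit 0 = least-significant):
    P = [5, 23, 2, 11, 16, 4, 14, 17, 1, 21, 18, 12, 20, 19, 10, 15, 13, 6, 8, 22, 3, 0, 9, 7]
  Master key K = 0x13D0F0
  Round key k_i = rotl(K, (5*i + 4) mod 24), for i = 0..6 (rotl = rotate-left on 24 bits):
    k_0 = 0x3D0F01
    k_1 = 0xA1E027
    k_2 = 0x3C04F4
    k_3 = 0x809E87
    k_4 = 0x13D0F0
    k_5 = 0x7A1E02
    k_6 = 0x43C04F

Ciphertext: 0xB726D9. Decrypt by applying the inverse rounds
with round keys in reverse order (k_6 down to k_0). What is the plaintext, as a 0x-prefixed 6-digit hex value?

0x01DA19

s_0 = ciphertext = 0xB726D9
s_1 = InvRound(s_0, k_6) = 0x87F922
s_2 = InvRound(s_1, k_5) = 0x0F52DA
s_3 = InvRound(s_2, k_4) = 0xD43D41
s_4 = InvRound(s_3, k_3) = 0x857D40
s_5 = InvRound(s_4, k_2) = 0xCDAE95
s_6 = InvRound(s_5, k_1) = 0x8C2927
s_7 = InvRound(s_6, k_0) = 0x01DA19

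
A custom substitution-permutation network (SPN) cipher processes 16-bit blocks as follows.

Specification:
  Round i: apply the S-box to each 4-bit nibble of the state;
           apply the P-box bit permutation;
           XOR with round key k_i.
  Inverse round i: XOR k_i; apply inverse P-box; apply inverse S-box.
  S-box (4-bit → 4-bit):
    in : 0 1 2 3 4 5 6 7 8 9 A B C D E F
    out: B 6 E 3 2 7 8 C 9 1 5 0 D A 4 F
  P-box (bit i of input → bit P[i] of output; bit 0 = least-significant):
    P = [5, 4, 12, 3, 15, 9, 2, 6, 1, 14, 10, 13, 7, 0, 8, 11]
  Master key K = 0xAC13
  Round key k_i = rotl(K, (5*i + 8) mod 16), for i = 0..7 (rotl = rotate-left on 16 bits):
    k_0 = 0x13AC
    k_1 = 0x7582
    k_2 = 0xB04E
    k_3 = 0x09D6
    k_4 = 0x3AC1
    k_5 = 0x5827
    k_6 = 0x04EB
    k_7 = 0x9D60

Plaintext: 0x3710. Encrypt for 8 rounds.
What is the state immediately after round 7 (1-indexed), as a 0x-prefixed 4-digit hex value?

s_0 = plaintext = 0x3710
s_1 = Round(s_0, k_0) = 0x3511
s_2 = Round(s_1, k_1) = 0x2315
s_3 = Round(s_2, k_2) = 0xEB79
s_4 = Round(s_3, k_3) = 0x08B2
s_5 = Round(s_4, k_4) = 0x025A
s_6 = Round(s_5, k_5) = 0xA682
s_7 = Round(s_6, k_6) = 0xB533
s_8 = Round(s_7, k_7) = 0x5B52

0xB533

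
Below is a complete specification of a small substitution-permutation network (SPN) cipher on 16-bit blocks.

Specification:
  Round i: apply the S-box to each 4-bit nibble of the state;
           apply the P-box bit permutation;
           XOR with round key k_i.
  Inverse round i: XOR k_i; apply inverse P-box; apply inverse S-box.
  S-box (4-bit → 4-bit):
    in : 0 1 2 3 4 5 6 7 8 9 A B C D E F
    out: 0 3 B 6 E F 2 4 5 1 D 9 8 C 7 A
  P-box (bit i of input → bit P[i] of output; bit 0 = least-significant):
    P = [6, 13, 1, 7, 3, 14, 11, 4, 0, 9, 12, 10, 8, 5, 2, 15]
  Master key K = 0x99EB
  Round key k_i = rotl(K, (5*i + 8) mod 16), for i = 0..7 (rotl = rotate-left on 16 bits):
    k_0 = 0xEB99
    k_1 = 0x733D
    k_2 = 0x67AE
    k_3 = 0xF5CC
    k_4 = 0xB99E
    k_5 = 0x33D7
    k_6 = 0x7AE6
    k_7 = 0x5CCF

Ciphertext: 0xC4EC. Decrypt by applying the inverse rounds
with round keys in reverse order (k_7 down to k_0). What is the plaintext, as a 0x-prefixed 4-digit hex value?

0x1002

s_0 = ciphertext = 0xC4EC
s_1 = InvRound(s_0, k_7) = 0xF877
s_2 = InvRound(s_1, k_6) = 0xC1CC
s_3 = InvRound(s_2, k_5) = 0xCE23
s_4 = InvRound(s_3, k_4) = 0xE52F
s_5 = InvRound(s_4, k_3) = 0x680A
s_6 = InvRound(s_5, k_2) = 0xEF7C
s_7 = InvRound(s_6, k_1) = 0xCA79
s_8 = InvRound(s_7, k_0) = 0x1002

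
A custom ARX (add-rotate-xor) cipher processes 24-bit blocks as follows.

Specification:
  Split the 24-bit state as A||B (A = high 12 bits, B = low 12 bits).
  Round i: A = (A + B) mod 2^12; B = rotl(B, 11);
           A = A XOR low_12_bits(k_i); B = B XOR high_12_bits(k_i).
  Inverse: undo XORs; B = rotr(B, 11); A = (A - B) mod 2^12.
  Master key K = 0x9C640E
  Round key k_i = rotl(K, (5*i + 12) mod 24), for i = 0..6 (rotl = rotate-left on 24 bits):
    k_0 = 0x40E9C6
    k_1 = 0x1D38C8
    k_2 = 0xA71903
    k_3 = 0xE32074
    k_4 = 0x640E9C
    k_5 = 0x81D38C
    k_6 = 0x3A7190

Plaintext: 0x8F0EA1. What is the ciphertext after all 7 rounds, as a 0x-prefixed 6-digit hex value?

s_0 = plaintext = 0x8F0EA1
s_1 = Round(s_0, k_0) = 0xE57B5E
s_2 = Round(s_1, k_1) = 0x17D47C
s_3 = Round(s_2, k_2) = 0xCFA84F
s_4 = Round(s_3, k_3) = 0x53D215
s_5 = Round(s_4, k_4) = 0x9CEF4A
s_6 = Round(s_5, k_5) = 0xA94FB8
s_7 = Round(s_6, k_6) = 0xBDC47B

0xBDC47B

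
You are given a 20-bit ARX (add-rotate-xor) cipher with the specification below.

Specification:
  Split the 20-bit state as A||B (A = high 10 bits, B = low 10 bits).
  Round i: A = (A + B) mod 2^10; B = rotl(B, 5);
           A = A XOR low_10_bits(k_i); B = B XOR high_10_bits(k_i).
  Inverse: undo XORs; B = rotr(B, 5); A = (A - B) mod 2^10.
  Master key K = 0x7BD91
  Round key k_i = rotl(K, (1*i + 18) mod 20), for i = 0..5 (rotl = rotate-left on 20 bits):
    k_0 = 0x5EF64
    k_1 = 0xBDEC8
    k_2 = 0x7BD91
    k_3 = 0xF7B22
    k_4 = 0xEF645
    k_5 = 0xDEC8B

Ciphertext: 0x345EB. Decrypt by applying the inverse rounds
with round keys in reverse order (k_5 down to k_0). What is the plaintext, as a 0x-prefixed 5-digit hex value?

s_0 = ciphertext = 0x345EB
s_1 = InvRound(s_0, k_5) = 0x91A14
s_2 = InvRound(s_1, k_4) = 0xB592D
s_3 = InvRound(s_2, k_3) = 0xDF677
s_4 = InvRound(s_3, k_2) = 0xF431C
s_5 = InvRound(s_4, k_1) = 0xEA56F
s_6 = InvRound(s_5, k_0) = 0x93680

0x93680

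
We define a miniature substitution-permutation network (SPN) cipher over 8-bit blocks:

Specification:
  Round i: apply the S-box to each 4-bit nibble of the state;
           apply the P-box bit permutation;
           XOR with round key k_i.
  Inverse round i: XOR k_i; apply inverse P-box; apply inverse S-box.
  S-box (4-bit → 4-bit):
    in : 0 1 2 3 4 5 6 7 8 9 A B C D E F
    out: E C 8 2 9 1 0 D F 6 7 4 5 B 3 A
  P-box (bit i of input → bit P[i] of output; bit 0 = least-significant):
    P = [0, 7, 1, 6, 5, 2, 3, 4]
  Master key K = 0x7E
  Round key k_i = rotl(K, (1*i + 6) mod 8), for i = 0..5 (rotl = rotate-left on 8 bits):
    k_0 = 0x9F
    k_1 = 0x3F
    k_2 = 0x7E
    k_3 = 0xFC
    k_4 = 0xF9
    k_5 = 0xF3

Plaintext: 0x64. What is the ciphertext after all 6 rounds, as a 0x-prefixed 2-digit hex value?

s_0 = plaintext = 0x64
s_1 = Round(s_0, k_0) = 0xDE
s_2 = Round(s_1, k_1) = 0x8A
s_3 = Round(s_2, k_2) = 0xC1
s_4 = Round(s_3, k_3) = 0x96
s_5 = Round(s_4, k_4) = 0xF5
s_6 = Round(s_5, k_5) = 0xE6

0xE6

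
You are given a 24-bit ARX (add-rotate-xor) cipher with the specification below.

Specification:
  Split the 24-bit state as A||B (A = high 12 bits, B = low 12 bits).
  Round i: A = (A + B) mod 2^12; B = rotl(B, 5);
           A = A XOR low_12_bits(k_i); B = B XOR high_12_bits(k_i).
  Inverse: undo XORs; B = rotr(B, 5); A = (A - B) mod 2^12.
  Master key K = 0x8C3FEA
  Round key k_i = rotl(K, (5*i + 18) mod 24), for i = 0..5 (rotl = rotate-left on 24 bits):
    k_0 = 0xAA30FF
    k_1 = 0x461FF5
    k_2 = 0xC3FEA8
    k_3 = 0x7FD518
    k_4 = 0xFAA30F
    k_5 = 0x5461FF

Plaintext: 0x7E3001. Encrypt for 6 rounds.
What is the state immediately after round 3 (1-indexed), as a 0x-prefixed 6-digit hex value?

s_0 = plaintext = 0x7E3001
s_1 = Round(s_0, k_0) = 0x71BA83
s_2 = Round(s_1, k_1) = 0xE6B414
s_3 = Round(s_2, k_2) = 0xCD7EB7
s_4 = Round(s_3, k_3) = 0xE96100
s_5 = Round(s_4, k_4) = 0xC99FA8
s_6 = Round(s_5, k_5) = 0xDBE059

0xCD7EB7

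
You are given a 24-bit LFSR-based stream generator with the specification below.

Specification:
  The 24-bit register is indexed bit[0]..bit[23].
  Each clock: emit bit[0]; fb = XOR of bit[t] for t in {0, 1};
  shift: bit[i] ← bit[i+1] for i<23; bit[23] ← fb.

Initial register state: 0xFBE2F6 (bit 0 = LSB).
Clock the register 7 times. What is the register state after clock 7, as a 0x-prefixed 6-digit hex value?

reg_0 = 0xFBE2F6
clock 1: out=0, reg = 0xFDF17B
clock 2: out=1, reg = 0x7EF8BD
clock 3: out=1, reg = 0xBF7C5E
clock 4: out=0, reg = 0xDFBE2F
clock 5: out=1, reg = 0x6FDF17
clock 6: out=1, reg = 0x37EF8B
clock 7: out=1, reg = 0x1BF7C5

0x1BF7C5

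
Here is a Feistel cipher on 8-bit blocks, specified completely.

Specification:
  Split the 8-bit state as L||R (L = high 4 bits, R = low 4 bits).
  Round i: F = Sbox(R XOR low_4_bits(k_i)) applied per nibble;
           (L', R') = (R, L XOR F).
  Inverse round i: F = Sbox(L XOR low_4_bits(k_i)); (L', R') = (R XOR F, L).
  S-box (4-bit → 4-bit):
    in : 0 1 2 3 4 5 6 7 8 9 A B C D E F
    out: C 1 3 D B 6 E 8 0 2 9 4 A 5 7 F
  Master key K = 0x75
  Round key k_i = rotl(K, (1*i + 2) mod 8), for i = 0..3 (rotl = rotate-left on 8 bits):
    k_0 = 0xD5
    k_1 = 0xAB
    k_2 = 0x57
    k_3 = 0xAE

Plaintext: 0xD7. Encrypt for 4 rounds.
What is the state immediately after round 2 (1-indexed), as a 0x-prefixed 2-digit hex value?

s_0 = plaintext = 0xD7
s_1 = Round(s_0, k_0) = 0x7E
s_2 = Round(s_1, k_1) = 0xE1
s_3 = Round(s_2, k_2) = 0x10
s_4 = Round(s_3, k_3) = 0x06

0xE1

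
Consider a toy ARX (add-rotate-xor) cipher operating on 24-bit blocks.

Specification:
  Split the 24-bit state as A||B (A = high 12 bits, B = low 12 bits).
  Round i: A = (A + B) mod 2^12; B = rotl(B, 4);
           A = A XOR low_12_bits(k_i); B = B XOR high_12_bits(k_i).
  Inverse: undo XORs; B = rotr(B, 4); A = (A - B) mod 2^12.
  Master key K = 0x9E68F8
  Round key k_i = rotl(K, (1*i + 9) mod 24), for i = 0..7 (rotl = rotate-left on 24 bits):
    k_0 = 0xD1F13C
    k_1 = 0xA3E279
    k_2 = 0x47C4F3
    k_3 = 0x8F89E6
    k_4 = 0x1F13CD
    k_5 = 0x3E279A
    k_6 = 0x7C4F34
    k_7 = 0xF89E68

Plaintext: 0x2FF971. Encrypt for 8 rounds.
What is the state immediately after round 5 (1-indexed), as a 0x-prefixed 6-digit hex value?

s_0 = plaintext = 0x2FF971
s_1 = Round(s_0, k_0) = 0xD4CA06
s_2 = Round(s_1, k_1) = 0x52BA54
s_3 = Round(s_2, k_2) = 0xB8C136
s_4 = Round(s_3, k_3) = 0x524B99
s_5 = Round(s_4, k_4) = 0x37086A
s_6 = Round(s_5, k_5) = 0xC4054A
s_7 = Round(s_6, k_6) = 0xEBE361
s_8 = Round(s_7, k_7) = 0xC7799A

0x37086A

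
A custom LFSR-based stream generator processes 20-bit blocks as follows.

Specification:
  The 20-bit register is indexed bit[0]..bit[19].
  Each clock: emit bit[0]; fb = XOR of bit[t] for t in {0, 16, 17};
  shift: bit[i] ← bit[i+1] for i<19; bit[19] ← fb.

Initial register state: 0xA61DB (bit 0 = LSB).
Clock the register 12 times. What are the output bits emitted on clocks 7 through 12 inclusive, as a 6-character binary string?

reg_0 = 0xA61DB
clock 1: out=1, reg = 0x530ED
clock 2: out=1, reg = 0x29876
clock 3: out=0, reg = 0x94C3B
clock 4: out=1, reg = 0x4A61D
clock 5: out=1, reg = 0xA530E
clock 6: out=0, reg = 0xD2987
clock 7: out=1, reg = 0x694C3
clock 8: out=1, reg = 0x34A61
clock 9: out=1, reg = 0x9A530
clock 10: out=0, reg = 0xCD298
clock 11: out=0, reg = 0x6694C
clock 12: out=0, reg = 0xB34A6

111000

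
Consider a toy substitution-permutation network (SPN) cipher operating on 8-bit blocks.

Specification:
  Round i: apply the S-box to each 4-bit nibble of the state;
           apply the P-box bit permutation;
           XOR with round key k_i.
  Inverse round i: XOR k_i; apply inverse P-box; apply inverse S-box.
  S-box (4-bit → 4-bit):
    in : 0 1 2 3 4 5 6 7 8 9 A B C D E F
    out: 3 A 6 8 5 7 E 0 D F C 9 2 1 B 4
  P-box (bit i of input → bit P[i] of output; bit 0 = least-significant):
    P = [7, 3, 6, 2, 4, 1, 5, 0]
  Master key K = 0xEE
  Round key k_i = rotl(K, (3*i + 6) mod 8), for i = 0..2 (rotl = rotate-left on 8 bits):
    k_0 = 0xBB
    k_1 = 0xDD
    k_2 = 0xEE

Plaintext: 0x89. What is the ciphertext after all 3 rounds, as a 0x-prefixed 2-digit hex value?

s_0 = plaintext = 0x89
s_1 = Round(s_0, k_0) = 0x46
s_2 = Round(s_1, k_1) = 0xA1
s_3 = Round(s_2, k_2) = 0xC3

0xC3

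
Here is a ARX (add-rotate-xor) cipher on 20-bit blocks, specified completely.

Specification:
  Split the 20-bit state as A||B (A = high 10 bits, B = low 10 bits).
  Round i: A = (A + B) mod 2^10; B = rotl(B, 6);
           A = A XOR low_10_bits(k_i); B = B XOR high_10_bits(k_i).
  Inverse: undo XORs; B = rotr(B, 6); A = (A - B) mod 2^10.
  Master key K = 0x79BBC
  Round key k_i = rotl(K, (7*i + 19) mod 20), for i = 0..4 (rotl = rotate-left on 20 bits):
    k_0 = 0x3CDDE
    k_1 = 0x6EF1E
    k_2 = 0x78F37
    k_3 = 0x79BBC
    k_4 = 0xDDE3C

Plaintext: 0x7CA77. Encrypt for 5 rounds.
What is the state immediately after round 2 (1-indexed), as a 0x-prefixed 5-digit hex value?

0x754AA

s_0 = plaintext = 0x7CA77
s_1 = Round(s_0, k_0) = 0x6DD14
s_2 = Round(s_1, k_1) = 0x754AA
s_3 = Round(s_2, k_2) = 0x52369
s_4 = Round(s_3, k_3) = 0xC3790
s_5 = Round(s_4, k_4) = 0x2874E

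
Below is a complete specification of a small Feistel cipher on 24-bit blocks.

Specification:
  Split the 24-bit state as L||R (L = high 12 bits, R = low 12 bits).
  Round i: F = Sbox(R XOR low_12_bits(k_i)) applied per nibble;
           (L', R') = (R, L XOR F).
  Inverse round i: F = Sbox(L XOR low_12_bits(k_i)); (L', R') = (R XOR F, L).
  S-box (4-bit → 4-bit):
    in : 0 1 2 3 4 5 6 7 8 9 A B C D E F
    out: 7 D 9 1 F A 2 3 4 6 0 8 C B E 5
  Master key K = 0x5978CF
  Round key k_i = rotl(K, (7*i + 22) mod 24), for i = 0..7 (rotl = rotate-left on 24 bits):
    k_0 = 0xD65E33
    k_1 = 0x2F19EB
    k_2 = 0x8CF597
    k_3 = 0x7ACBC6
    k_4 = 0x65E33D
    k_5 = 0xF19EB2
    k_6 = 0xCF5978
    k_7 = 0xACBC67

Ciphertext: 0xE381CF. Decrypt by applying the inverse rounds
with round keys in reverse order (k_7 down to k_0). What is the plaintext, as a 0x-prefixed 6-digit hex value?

0xAC8AC1

s_0 = ciphertext = 0xE381CF
s_1 = InvRound(s_0, k_7) = 0x86AE38
s_2 = InvRound(s_1, k_6) = 0x3E186A
s_3 = InvRound(s_2, k_5) = 0x3CB3E1
s_4 = InvRound(s_3, k_4) = 0x4B33CB
s_5 = InvRound(s_4, k_3) = 0x6F14B3
s_6 = InvRound(s_5, k_2) = 0x5916F1
s_7 = InvRound(s_6, k_1) = 0xAC1591
s_8 = InvRound(s_7, k_0) = 0xAC8AC1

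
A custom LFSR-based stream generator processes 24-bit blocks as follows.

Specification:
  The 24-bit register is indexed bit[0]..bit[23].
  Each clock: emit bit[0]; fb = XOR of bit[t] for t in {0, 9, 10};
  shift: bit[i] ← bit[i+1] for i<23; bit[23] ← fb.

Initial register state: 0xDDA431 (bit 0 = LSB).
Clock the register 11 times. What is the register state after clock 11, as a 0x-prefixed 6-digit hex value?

0xB15BB4

reg_0 = 0xDDA431
clock 1: out=1, reg = 0x6ED218
clock 2: out=0, reg = 0xB7690C
clock 3: out=0, reg = 0x5BB486
clock 4: out=0, reg = 0xADDA43
clock 5: out=1, reg = 0x56ED21
clock 6: out=1, reg = 0x2B7690
clock 7: out=0, reg = 0x15BB48
clock 8: out=0, reg = 0x8ADDA4
clock 9: out=0, reg = 0xC56ED2
clock 10: out=0, reg = 0x62B769
clock 11: out=1, reg = 0xB15BB4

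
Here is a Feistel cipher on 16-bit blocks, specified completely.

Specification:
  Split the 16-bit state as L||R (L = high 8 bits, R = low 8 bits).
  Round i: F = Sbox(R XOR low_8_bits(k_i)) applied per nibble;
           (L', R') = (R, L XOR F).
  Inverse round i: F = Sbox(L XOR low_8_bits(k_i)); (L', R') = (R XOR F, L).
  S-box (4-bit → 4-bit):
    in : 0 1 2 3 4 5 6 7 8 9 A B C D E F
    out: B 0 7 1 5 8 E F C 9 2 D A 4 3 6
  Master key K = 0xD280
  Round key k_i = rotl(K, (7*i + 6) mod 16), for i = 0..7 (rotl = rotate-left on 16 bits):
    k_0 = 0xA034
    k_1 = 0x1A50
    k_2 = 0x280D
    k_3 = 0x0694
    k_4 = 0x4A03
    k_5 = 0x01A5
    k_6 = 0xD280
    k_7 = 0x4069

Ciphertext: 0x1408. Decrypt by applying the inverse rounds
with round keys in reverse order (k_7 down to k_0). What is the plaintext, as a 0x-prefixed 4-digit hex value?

s_0 = ciphertext = 0x1408
s_1 = InvRound(s_0, k_7) = 0xFC14
s_2 = InvRound(s_1, k_6) = 0xEEFC
s_3 = InvRound(s_2, k_5) = 0xA1EE
s_4 = InvRound(s_3, k_4) = 0xC9A1
s_5 = InvRound(s_4, k_3) = 0x25C9
s_6 = InvRound(s_5, k_2) = 0xB525
s_7 = InvRound(s_6, k_1) = 0x1DB5
s_8 = InvRound(s_7, k_0) = 0xCC1D

0xCC1D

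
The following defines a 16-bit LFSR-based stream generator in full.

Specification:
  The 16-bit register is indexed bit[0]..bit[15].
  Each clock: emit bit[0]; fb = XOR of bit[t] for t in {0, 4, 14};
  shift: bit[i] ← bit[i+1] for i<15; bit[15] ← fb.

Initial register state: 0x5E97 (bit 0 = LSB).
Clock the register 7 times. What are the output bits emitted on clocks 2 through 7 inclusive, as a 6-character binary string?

110100

reg_0 = 0x5E97
clock 1: out=1, reg = 0xAF4B
clock 2: out=1, reg = 0xD7A5
clock 3: out=1, reg = 0x6BD2
clock 4: out=0, reg = 0x35E9
clock 5: out=1, reg = 0x9AF4
clock 6: out=0, reg = 0xCD7A
clock 7: out=0, reg = 0x66BD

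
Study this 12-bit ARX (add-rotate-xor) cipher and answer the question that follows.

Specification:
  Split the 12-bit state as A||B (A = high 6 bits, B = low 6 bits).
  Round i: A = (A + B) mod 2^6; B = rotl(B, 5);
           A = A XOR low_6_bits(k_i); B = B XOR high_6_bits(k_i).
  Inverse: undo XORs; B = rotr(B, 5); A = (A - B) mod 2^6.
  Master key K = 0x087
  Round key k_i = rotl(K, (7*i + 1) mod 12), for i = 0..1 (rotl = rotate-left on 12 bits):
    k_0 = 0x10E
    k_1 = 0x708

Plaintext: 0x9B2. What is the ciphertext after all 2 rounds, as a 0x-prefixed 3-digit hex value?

s_0 = plaintext = 0x9B2
s_1 = Round(s_0, k_0) = 0x59D
s_2 = Round(s_1, k_1) = 0xEF2

0xEF2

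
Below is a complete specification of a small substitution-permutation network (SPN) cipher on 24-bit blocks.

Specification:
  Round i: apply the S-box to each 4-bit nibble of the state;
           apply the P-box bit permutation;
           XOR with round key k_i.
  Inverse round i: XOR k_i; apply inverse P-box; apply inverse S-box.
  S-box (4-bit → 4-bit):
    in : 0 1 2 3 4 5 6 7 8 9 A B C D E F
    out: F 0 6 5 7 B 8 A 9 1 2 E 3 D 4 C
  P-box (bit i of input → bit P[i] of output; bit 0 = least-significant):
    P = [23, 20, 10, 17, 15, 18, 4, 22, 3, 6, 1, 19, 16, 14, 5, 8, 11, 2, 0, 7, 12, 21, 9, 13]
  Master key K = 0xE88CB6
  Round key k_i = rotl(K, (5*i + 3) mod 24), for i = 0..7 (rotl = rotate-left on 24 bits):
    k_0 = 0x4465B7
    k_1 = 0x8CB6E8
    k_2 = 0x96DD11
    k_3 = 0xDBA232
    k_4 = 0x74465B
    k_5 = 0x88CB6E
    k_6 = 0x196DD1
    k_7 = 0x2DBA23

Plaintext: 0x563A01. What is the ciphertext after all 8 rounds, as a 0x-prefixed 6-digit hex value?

0x7E5588

s_0 = plaintext = 0x563A01
s_1 = Round(s_0, k_0) = 0x21D547
s_2 = Round(s_1, k_1) = 0xB33590
s_3 = Round(s_2, k_2) = 0x2D7378
s_4 = Round(s_3, k_3) = 0x3DE9B9
s_5 = Round(s_4, k_4) = 0xB05CE2
s_6 = Round(s_5, k_5) = 0xB9A4B3
s_7 = Round(s_6, k_6) = 0xFD038B
s_8 = Round(s_7, k_7) = 0x7E5588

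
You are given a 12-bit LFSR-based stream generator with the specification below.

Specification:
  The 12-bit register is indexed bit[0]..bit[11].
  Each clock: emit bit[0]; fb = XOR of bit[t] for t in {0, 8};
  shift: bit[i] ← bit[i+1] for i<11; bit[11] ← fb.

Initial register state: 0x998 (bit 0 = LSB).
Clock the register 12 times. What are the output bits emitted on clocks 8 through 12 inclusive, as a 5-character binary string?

11001

reg_0 = 0x998
clock 1: out=0, reg = 0xCCC
clock 2: out=0, reg = 0x666
clock 3: out=0, reg = 0x333
clock 4: out=1, reg = 0x199
clock 5: out=1, reg = 0x0CC
clock 6: out=0, reg = 0x066
clock 7: out=0, reg = 0x033
clock 8: out=1, reg = 0x819
clock 9: out=1, reg = 0xC0C
clock 10: out=0, reg = 0x606
clock 11: out=0, reg = 0x303
clock 12: out=1, reg = 0x181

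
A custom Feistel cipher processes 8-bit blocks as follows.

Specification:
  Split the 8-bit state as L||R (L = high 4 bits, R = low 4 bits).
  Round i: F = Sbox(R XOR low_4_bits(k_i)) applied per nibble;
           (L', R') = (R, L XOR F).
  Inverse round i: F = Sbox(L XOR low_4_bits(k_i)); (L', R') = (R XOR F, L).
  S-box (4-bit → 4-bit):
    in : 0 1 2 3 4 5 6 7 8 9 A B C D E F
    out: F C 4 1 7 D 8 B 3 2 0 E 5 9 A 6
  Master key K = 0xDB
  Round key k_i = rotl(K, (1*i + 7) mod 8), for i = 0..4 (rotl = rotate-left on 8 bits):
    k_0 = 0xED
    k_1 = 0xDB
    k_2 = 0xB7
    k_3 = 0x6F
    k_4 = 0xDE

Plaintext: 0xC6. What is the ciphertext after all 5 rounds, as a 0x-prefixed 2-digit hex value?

0x15

s_0 = plaintext = 0xC6
s_1 = Round(s_0, k_0) = 0x62
s_2 = Round(s_1, k_1) = 0x24
s_3 = Round(s_2, k_2) = 0x43
s_4 = Round(s_3, k_3) = 0x31
s_5 = Round(s_4, k_4) = 0x15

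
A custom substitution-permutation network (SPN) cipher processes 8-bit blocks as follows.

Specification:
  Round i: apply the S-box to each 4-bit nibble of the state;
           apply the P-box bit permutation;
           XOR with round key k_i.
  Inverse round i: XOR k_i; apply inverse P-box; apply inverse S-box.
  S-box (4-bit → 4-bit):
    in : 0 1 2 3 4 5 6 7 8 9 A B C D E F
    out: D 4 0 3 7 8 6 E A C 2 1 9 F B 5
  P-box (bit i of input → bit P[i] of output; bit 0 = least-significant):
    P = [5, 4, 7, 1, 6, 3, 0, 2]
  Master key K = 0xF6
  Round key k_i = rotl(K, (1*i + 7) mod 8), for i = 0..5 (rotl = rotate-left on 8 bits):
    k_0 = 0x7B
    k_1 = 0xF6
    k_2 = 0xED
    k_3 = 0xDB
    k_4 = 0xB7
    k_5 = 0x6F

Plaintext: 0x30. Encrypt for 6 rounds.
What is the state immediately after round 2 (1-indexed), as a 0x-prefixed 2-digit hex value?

0x73

s_0 = plaintext = 0x30
s_1 = Round(s_0, k_0) = 0x91
s_2 = Round(s_1, k_1) = 0x73
s_3 = Round(s_2, k_2) = 0xD0
s_4 = Round(s_3, k_3) = 0x34
s_5 = Round(s_4, k_4) = 0x4F
s_6 = Round(s_5, k_5) = 0x86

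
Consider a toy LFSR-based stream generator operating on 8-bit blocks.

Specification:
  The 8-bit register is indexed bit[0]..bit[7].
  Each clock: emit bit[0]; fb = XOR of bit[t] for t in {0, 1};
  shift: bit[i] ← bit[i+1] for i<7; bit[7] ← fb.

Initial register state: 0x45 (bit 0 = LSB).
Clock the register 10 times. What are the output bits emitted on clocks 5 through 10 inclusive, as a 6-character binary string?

001011

reg_0 = 0x45
clock 1: out=1, reg = 0xA2
clock 2: out=0, reg = 0xD1
clock 3: out=1, reg = 0xE8
clock 4: out=0, reg = 0x74
clock 5: out=0, reg = 0x3A
clock 6: out=0, reg = 0x9D
clock 7: out=1, reg = 0xCE
clock 8: out=0, reg = 0xE7
clock 9: out=1, reg = 0x73
clock 10: out=1, reg = 0x39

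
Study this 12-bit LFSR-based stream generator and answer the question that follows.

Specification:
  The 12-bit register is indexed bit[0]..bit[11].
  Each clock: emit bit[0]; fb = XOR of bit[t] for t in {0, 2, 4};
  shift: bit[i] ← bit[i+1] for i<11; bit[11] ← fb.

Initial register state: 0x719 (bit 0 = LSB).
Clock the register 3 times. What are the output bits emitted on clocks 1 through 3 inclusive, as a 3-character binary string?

reg_0 = 0x719
clock 1: out=1, reg = 0x38C
clock 2: out=0, reg = 0x9C6
clock 3: out=0, reg = 0xCE3

100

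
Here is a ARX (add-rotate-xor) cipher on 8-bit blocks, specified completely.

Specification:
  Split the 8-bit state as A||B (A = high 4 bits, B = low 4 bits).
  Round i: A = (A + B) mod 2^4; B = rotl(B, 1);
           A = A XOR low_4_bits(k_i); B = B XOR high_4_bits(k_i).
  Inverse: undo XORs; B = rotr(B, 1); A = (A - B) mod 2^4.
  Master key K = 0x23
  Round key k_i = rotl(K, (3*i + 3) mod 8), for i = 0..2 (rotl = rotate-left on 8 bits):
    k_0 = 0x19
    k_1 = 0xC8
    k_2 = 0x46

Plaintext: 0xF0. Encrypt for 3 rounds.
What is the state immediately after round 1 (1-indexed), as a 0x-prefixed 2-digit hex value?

0x61

s_0 = plaintext = 0xF0
s_1 = Round(s_0, k_0) = 0x61
s_2 = Round(s_1, k_1) = 0xFE
s_3 = Round(s_2, k_2) = 0xB9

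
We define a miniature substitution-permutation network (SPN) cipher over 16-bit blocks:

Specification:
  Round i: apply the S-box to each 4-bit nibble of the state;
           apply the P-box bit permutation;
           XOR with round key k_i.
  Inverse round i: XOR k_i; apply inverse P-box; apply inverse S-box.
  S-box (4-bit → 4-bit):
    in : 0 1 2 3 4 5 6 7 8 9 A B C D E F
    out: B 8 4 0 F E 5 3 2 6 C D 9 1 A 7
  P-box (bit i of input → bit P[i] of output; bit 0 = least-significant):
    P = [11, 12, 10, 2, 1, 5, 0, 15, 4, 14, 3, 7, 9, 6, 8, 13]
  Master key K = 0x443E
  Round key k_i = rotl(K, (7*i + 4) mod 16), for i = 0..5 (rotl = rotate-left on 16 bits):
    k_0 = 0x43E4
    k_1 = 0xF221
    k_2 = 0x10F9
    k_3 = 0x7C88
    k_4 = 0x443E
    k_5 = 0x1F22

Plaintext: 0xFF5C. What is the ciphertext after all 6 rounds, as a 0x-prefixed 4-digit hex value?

s_0 = plaintext = 0xFF5C
s_1 = Round(s_0, k_0) = 0x8899
s_2 = Round(s_1, k_1) = 0xA640
s_3 = Round(s_2, k_2) = 0xA9C6
s_4 = Round(s_3, k_3) = 0x9182
s_5 = Round(s_4, k_4) = 0x41DE
s_6 = Round(s_5, k_5) = 0x2CE4

0x2CE4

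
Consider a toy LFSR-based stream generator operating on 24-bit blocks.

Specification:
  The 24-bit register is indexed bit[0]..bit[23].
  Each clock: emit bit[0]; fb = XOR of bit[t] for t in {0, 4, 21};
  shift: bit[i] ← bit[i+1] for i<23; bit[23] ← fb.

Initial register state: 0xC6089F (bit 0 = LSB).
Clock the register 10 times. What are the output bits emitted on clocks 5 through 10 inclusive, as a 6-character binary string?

reg_0 = 0xC6089F
clock 1: out=1, reg = 0x63044F
clock 2: out=1, reg = 0x318227
clock 3: out=1, reg = 0x18C113
clock 4: out=1, reg = 0x0C6089
clock 5: out=1, reg = 0x863044
clock 6: out=0, reg = 0x431822
clock 7: out=0, reg = 0x218C11
clock 8: out=1, reg = 0x90C608
clock 9: out=0, reg = 0x486304
clock 10: out=0, reg = 0x243182

100100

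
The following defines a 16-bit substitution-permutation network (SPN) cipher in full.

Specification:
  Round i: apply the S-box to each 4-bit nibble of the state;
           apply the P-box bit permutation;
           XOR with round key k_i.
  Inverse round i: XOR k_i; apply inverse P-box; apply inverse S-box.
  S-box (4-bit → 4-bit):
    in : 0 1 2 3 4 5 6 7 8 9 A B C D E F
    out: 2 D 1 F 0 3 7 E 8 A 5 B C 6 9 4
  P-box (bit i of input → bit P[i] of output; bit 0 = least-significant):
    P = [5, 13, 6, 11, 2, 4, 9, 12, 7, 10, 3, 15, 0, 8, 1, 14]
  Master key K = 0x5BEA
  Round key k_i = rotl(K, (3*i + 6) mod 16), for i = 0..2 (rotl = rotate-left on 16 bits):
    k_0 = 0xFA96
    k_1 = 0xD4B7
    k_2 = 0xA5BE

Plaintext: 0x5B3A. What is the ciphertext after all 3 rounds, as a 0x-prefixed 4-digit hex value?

s_0 = plaintext = 0x5B3A
s_1 = Round(s_0, k_0) = 0x6D63
s_2 = Round(s_1, k_1) = 0xFBC8
s_3 = Round(s_2, k_2) = 0x3B3C

0x3B3C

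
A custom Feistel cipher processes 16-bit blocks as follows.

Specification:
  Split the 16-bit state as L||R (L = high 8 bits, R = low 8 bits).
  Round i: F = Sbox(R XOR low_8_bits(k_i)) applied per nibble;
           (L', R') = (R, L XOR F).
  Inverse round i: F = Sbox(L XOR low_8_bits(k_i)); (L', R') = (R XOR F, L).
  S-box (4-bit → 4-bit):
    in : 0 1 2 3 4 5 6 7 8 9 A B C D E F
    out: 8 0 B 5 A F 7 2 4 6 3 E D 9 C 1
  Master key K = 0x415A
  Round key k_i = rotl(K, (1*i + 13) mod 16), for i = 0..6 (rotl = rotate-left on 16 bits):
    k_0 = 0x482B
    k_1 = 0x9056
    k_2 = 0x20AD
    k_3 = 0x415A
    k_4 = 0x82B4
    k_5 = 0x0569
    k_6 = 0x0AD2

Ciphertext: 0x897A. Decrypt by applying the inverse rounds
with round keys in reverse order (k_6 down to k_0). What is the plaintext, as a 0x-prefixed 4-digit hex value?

s_0 = ciphertext = 0x897A
s_1 = InvRound(s_0, k_6) = 0x8489
s_2 = InvRound(s_1, k_5) = 0x4084
s_3 = InvRound(s_2, k_4) = 0x9E40
s_4 = InvRound(s_3, k_3) = 0x9A9E
s_5 = InvRound(s_4, k_2) = 0xCC9A
s_6 = InvRound(s_5, k_1) = 0xF9CC
s_7 = InvRound(s_6, k_0) = 0x57F9

0x57F9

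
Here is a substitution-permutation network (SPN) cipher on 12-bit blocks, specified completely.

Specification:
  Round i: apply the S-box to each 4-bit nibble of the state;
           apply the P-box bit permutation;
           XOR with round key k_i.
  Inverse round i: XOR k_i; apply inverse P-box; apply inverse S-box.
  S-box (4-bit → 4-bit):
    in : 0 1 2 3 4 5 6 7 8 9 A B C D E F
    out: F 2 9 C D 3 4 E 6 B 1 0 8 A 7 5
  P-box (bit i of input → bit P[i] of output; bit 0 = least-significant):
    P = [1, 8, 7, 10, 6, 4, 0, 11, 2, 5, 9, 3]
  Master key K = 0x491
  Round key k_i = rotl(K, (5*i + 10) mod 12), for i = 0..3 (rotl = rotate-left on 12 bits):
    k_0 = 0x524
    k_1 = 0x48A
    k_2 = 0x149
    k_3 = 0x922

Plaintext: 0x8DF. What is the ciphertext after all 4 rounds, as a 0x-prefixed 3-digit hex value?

0x9AC

s_0 = plaintext = 0x8DF
s_1 = Round(s_0, k_0) = 0xF96
s_2 = Round(s_1, k_1) = 0xE5E
s_3 = Round(s_2, k_2) = 0x2BF
s_4 = Round(s_3, k_3) = 0x9AC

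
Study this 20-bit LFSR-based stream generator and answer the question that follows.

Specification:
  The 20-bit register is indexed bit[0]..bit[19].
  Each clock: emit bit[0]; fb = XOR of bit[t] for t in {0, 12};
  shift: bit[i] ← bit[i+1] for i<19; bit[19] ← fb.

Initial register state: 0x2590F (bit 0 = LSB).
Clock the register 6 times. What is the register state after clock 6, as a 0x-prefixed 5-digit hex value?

reg_0 = 0x2590F
clock 1: out=1, reg = 0x12C87
clock 2: out=1, reg = 0x89643
clock 3: out=1, reg = 0x44B21
clock 4: out=1, reg = 0xA2590
clock 5: out=0, reg = 0x512C8
clock 6: out=0, reg = 0xA8964

0xA8964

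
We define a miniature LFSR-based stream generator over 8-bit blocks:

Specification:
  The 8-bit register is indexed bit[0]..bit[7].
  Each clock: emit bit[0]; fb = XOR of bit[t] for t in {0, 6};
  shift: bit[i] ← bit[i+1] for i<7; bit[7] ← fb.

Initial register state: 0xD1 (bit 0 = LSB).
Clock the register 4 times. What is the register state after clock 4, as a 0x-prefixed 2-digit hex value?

0xAD

reg_0 = 0xD1
clock 1: out=1, reg = 0x68
clock 2: out=0, reg = 0xB4
clock 3: out=0, reg = 0x5A
clock 4: out=0, reg = 0xAD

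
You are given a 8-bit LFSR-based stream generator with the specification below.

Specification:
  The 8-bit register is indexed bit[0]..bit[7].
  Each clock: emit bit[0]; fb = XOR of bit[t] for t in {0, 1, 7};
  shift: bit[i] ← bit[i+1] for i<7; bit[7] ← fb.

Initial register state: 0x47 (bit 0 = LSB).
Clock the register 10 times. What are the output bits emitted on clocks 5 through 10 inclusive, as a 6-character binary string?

reg_0 = 0x47
clock 1: out=1, reg = 0x23
clock 2: out=1, reg = 0x11
clock 3: out=1, reg = 0x88
clock 4: out=0, reg = 0xC4
clock 5: out=0, reg = 0xE2
clock 6: out=0, reg = 0x71
clock 7: out=1, reg = 0xB8
clock 8: out=0, reg = 0xDC
clock 9: out=0, reg = 0xEE
clock 10: out=0, reg = 0x77

001000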